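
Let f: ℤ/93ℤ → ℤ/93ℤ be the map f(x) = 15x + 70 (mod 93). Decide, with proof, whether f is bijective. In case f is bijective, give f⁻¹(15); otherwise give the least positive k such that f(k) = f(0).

By definition, f is injective if f(s) = f(t) implies s = t.
We have gcd(15, 93) = 3 > 1. Taking s = 0 and t = 31: f(0) = 70 and f(31) = 15·31 + 70 = 535 ≡ 70 (mod 93).
So f(0) = f(31) while 0 ≠ 31, therefore f is not injective, hence not bijective.
Since f is not bijective, we find the least positive k with f(k) = f(0): this means 15k ≡ 0 (mod 93), i.e. 93 ∣ 15k. Since gcd(15, 93) = 3, dividing through by 3 this holds exactly when 31 ∣ 5k, and as gcd(5, 31) = 1, exactly when 31 ∣ k.
The smallest positive such k is 31.

31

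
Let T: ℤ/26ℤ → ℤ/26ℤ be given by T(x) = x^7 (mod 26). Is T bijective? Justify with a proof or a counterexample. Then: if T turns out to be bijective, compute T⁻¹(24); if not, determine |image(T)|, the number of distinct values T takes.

2

Computing x^7 mod 26 for each x (by repeated squaring, reducing mod 26 at every step), the values T(0), T(1), …, T(25) are: 0, 1, 24, 3, 4, 21, 20, 19, 18, 9, 10, 15, 12, 13, 14, 11, 16, 17, 8, 7, 6, 5, 22, 23, 2, 25.
Every element of ℤ/26ℤ appears exactly once in this list, so T is a bijection, and in particular bijective.
Since T is bijective, we read off the preimage of 24 from the same table: T(2) = 24, so T⁻¹(24) = 2.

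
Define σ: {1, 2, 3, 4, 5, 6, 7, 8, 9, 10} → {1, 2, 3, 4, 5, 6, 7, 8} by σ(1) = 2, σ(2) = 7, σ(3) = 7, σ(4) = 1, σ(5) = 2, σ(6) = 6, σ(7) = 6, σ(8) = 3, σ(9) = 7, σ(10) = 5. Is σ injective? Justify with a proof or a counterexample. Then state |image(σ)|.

6

σ(2) = 7 = σ(3) with 2 ≠ 3, so σ is not injective.
The image of σ is {1, 2, 3, 5, 6, 7}, which has 6 elements.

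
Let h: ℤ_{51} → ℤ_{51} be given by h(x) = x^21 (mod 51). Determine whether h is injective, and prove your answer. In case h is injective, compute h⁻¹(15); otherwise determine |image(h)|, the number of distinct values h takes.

Computing x^21 mod 51 for each x (by repeated squaring, reducing mod 51 at every step), the values h(0), h(1), …, h(50) are: 0, 1, 32, 39, 4, 14, 24, 28, 26, 42, 40, 44, 3, 13, 29, 36, 16, 17, 18, 49, 5, 21, 31, 41, 45, 43, 8, 6, 10, 20, 30, 46, 2, 33, 34, 35, 15, 22, 38, 48, 7, 11, 9, 25, 23, 27, 37, 47, 12, 19, 50.
Every element of ℤ_{51} appears exactly once in this list, so h is a bijection, and in particular injective.
Since h is injective, we read off the preimage of 15 from the same table: h(36) = 15, so h⁻¹(15) = 36.

36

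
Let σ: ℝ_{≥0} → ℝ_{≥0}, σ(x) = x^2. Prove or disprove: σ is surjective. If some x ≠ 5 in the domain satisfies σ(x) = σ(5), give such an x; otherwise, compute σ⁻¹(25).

5

For any y ∈ ℝ_{≥0}, x = y^{1/2} ∈ ℝ_{≥0} gives σ(x) = y, so σ is surjective.
Since x ↦ x^2 is strictly increasing on ℝ_{≥0}, it is injective there, so no x ≠ 5 in the domain has σ(x) = σ(5). We therefore compute σ⁻¹(25) = 25^{1/2} = 5 (indeed 5^2 = 25).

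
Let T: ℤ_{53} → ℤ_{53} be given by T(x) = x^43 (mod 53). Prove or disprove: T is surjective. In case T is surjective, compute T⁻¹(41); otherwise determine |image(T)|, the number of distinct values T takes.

Since 53 is prime, the nonzero elements of ℤ_{53} form a cyclic group of order 52.
As gcd(43, 52) = 1, raising to the 43rd power is a bijection on this group: if s^43 ≡ t^43 then (st^{−1})^43 = 1, and the only element of order dividing gcd(43, 52) = 1 is 1, so s = t.
With T(0) = 0 this makes T injective on all of ℤ_{53}, hence bijective (finite equal-size domain and codomain). In particular T is surjective.
Since T is surjective, we find the preimage of 41. The inverse of x ↦ x^43 on (ℤ_{53})^× is x ↦ x^23, because 43·23 = 989 = 19·52 + 1 ≡ 1 (mod 52) and x^{52} = 1 for x ≠ 0 (Fermat). So T⁻¹(41) = 41^23 mod 53.
Repeated squaring mod 53: 41^1 ≡ 41, 41^2 ≡ 41² = 1681 ≡ 38, 41^4 ≡ 38² = 1444 ≡ 13, 41^8 ≡ 13² = 169 ≡ 10, 41^16 ≡ 10² = 100 ≡ 47. Since 23 = 16 + 4 + 2 + 1, 41^23 ≡ 47·13·38·41: 47·13 = 611 ≡ 28, then 28·38 = 1064 ≡ 4, then 4·41 = 164 ≡ 5. So 41^23 ≡ 5 (mod 53).
Hence T⁻¹(41) = 5.

5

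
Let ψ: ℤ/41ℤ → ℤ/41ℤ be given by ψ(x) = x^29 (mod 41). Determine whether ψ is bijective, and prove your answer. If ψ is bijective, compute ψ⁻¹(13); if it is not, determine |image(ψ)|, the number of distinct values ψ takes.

34

Since 41 is prime, the nonzero elements of ℤ/41ℤ form a cyclic group of order 40.
As gcd(29, 40) = 1, raising to the 29th power is a bijection on this group: if a^29 ≡ b^29 then (ab^{−1})^29 = 1, and the only element of order dividing gcd(29, 40) = 1 is 1, so a = b.
With ψ(0) = 0 this makes ψ injective on all of ℤ/41ℤ, hence bijective (finite equal-size domain and codomain). In particular ψ is bijective.
Since ψ is bijective, we find the preimage of 13. The inverse of x ↦ x^29 on (ℤ/41ℤ)^× is x ↦ x^29, because 29·29 = 841 = 21·40 + 1 ≡ 1 (mod 40) and x^{40} = 1 for x ≠ 0 (Fermat). So ψ⁻¹(13) = 13^29 mod 41.
Repeated squaring mod 41: 13^1 ≡ 13, 13^2 ≡ 13² = 169 ≡ 5, 13^4 ≡ 5² = 25, 13^8 ≡ 25² = 625 ≡ 10, 13^16 ≡ 10² = 100 ≡ 18. Since 29 = 16 + 8 + 4 + 1, 13^29 ≡ 18·10·25·13: 18·10 = 180 ≡ 16, then 16·25 = 400 ≡ 31, then 31·13 = 403 ≡ 34. So 13^29 ≡ 34 (mod 41).
Hence ψ⁻¹(13) = 34.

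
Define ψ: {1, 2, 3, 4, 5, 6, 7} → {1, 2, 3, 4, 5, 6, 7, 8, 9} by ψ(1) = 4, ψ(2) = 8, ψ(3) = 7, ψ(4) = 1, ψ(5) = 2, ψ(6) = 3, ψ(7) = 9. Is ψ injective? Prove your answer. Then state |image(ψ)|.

The values ψ(1), …, ψ(7) are 4, 8, 7, 1, 2, 3, 9 — all distinct.
So ψ(x_1) = ψ(x_2) only when x_1 = x_2, and ψ is injective.
The image of ψ is {1, 2, 3, 4, 7, 8, 9}, which has 7 elements.

7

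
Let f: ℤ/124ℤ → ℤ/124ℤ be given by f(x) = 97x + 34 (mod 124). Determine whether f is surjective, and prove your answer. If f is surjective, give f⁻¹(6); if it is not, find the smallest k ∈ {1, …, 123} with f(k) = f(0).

Since gcd(97, 124) = 1, 97 is invertible modulo 124. Euclid's algorithm: 124 = 1·97 + 27, 97 = 3·27 + 16, 27 = 1·16 + 11, 16 = 1·11 + 5, 11 = 2·5 + 1; back-substituting gives 1 = 101·97 − 79·124, so 97⁻¹ ≡ 101 (mod 124).
Then y ↦ 101(y − 34) is a two-sided inverse to f, so every y ∈ ℤ/124ℤ has a preimage.
Hence f is surjective.
Since f is surjective, we find f⁻¹(6): we need 97x ≡ 6 − 34 ≡ 96 (mod 124). Using 97⁻¹ = 101: x ≡ 101·96 = 9696 = 78·124 + 24, so x = 24.
Check: f(24) = 97·24 + 34 = 2362 = 19·124 + 6 ≡ 6 (mod 124).

24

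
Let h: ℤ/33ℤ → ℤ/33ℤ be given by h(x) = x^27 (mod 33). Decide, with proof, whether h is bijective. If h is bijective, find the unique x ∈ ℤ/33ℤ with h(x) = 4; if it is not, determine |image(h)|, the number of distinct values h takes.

31

Computing x^27 mod 33 for each x (by repeated squaring, reducing mod 33 at every step), the values h(0), h(1), …, h(32) are: 0, 1, 29, 9, 16, 14, 30, 28, 2, 15, 10, 11, 12, 7, 20, 27, 25, 8, 6, 13, 26, 21, 22, 23, 18, 31, 5, 3, 19, 17, 24, 4, 32.
Every element of ℤ/33ℤ appears exactly once in this list, so h is a bijection, and in particular bijective.
Since h is bijective, we read off the preimage of 4 from the same table: h(31) = 4, so h⁻¹(4) = 31.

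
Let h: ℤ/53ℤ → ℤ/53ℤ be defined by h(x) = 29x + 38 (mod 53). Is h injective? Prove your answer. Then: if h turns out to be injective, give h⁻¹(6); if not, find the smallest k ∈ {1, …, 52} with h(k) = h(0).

Recall that h is injective if h(a) = h(b) implies a = b.
If h(a) = h(b), then 29a ≡ 29b (mod 53). Because gcd(29, 53) = 1, we may cancel 29 to get a ≡ b (mod 53).
Thus h is injective.
We now compute 29⁻¹ mod 53 explicitly. Euclid's algorithm: 53 = 1·29 + 24, 29 = 1·24 + 5, 24 = 4·5 + 4, 5 = 1·4 + 1; back-substituting gives 1 = 11·29 − 6·53, so 29⁻¹ ≡ 11 (mod 53).
Since h is injective, we compute h⁻¹(6): solve 29x + 38 ≡ 6 (mod 53), i.e. 29x ≡ 21 (mod 53).
Multiplying by 29⁻¹ = 11 gives x ≡ 11·21 = 231 = 4·53 + 19 ≡ 19 (mod 53).
Check: h(19) = 29·19 + 38 = 589 = 11·53 + 6 ≡ 6 (mod 53).

19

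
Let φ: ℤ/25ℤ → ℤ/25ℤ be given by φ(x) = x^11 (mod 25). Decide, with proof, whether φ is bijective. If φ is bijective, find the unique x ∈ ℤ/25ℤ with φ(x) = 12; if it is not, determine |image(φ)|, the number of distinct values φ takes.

φ(0) = 0^11 = 0.
φ(5): Repeated squaring mod 25: 5^1 ≡ 5, 5^2 ≡ 5² = 25 ≡ 0, 5^4 ≡ 0² = 0, 5^8 ≡ 0² = 0. Since 11 = 8 + 2 + 1, 5^11 ≡ 0·0·5: 0·0 = 0, then 0·5 = 0. So 5^11 ≡ 0 (mod 25).
So φ(0) = φ(5) = 0 while 0 ≠ 5, thus φ is not injective, hence not bijective.
Since φ is not bijective, we determine |image(φ)|. Computing x^11 mod 25 for each x (by repeated squaring, reducing mod 25 at every step), the values φ(0), φ(1), …, φ(24) are: 0, 1, 23, 22, 4, 0, 6, 18, 17, 9, 0, 11, 13, 12, 14, 0, 16, 8, 7, 19, 0, 21, 3, 2, 24.
The distinct values are {0, 1, 2, 3, 4, 6, 7, 8, 9, 11, 12, 13, 14, 16, 17, 18, 19, 21, 22, 23, 24}; there are 21 of them.

21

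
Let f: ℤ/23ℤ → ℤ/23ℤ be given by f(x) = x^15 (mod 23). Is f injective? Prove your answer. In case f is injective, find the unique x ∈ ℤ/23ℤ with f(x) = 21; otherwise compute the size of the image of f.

Since 23 is prime, the nonzero elements of ℤ/23ℤ form a cyclic group of order 22.
As gcd(15, 22) = 1, raising to the 15th power is a bijection on this group: if a^15 ≡ b^15 then (ab^{−1})^15 = 1, and the only element of order dividing gcd(15, 22) = 1 is 1, so a = b.
With f(0) = 0 this makes f injective on all of ℤ/23ℤ, hence bijective (finite equal-size domain and codomain). In particular f is injective.
Since f is injective, we find the preimage of 21. The inverse of x ↦ x^15 on (ℤ/23ℤ)^× is x ↦ x^3, because 15·3 = 45 = 2·22 + 1 ≡ 1 (mod 22) and x^{22} = 1 for x ≠ 0 (Fermat). So f⁻¹(21) = 21^3 mod 23.
Repeated squaring mod 23: 21^1 ≡ 21, 21^2 ≡ 21² = 441 ≡ 4. Since 3 = 2 + 1, 21^3 ≡ 4·21: 4·21 = 84 ≡ 15. So 21^3 ≡ 15 (mod 23).
Hence f⁻¹(21) = 15.

15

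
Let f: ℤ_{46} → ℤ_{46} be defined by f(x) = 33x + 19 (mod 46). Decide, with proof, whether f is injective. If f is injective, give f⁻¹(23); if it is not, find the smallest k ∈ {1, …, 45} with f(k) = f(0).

28

Recall: f is injective when f(s) = f(t) forces s = t.
If f(s) = f(t), then 33s ≡ 33t (mod 46). Because gcd(33, 46) = 1, we may cancel 33 to get s ≡ t (mod 46).
Therefore f is injective.
We now compute 33⁻¹ mod 46 explicitly. Euclid's algorithm: 46 = 1·33 + 13, 33 = 2·13 + 7, 13 = 1·7 + 6, 7 = 1·6 + 1; back-substituting gives 1 = 7·33 − 5·46, so 33⁻¹ ≡ 7 (mod 46).
Since f is injective, we find f⁻¹(23): we need 33x ≡ 23 − 19 ≡ 4 (mod 46). Using 33⁻¹ = 7: x ≡ 7·4 = 28, so x = 28.
Check: f(28) = 33·28 + 19 = 943 = 20·46 + 23 ≡ 23 (mod 46).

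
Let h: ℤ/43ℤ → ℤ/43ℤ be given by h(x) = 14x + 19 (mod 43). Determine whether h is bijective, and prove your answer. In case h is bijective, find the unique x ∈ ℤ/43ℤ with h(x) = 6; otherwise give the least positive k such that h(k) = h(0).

39

If h(a) = h(b), then 14a ≡ 14b (mod 43). Because gcd(14, 43) = 1, we may cancel 14 to get a ≡ b (mod 43).
We now compute 14⁻¹ mod 43 explicitly. Euclid's algorithm: 43 = 3·14 + 1; back-substituting gives 1 = 40·14 − 13·43, so 14⁻¹ ≡ 40 (mod 43).
Then y ↦ 40(y − 19) is a two-sided inverse to h, so every y ∈ ℤ/43ℤ has a preimage.
Hence h is bijective.
Since h is bijective, we compute h⁻¹(6): solve 14x + 19 ≡ 6 (mod 43), i.e. 14x ≡ 30 (mod 43).
Multiplying by 14⁻¹ = 40 gives x ≡ 40·30 = 1200 = 27·43 + 39 ≡ 39 (mod 43).
Check: h(39) = 14·39 + 19 = 565 = 13·43 + 6 ≡ 6 (mod 43).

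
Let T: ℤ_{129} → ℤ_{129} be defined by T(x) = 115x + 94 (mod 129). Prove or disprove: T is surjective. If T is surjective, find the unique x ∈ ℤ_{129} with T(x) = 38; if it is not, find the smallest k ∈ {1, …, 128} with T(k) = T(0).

4

Since gcd(115, 129) = 1, 115 is invertible modulo 129. Euclid's algorithm: 129 = 1·115 + 14, 115 = 8·14 + 3, 14 = 4·3 + 2, 3 = 1·2 + 1; back-substituting gives 1 = 46·115 − 41·129, so 115⁻¹ ≡ 46 (mod 129).
For any y ∈ ℤ_{129}, x = 46(y − 94) mod 129 satisfies T(x) = 115·46(y − 94) + 94 ≡ y (since 115·46 ≡ 1 mod 129). So every y has a preimage.
Thus T is surjective.
Since T is surjective, we compute T⁻¹(38): solve 115x + 94 ≡ 38 (mod 129), i.e. 115x ≡ 73 (mod 129).
Multiplying by 115⁻¹ = 46 gives x ≡ 46·73 = 3358 = 26·129 + 4 ≡ 4 (mod 129).
Check: T(4) = 115·4 + 94 = 554 = 4·129 + 38 ≡ 38 (mod 129).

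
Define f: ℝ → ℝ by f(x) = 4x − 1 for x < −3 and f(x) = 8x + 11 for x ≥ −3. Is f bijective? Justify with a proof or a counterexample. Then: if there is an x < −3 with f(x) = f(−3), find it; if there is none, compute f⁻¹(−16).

-15/4

Both pieces are strictly increasing (slopes 4 and 8), so each is injective on its own interval.
The left piece maps (−∞, −3) onto (−∞, −13); the right piece maps [−3, ∞) onto [−13, ∞).
Since −13 = −13, the images partition ℝ: f is injective and surjective, hence bijective.
Because the two images are disjoint, no x < −3 has f(x) = f(−3), so we compute f⁻¹(−16): −16 lies in (−∞, −13), so solve 4x − 1 = −16: x = (−16 + 1)/4 = −15/4.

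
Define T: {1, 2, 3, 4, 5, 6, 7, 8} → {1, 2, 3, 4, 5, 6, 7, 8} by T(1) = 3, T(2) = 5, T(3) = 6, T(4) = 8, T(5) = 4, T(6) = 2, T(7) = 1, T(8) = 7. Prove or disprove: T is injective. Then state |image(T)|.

The values T(1), …, T(8) are 3, 5, 6, 8, 4, 2, 1, 7 — all distinct.
So T(u) = T(v) only when u = v, and T is injective.
The image of T is {1, 2, 3, 4, 5, 6, 7, 8}, which has 8 elements.

8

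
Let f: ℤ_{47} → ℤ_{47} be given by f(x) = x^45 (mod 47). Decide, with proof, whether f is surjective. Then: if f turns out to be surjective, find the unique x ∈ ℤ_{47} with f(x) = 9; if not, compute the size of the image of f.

21

Since 47 is prime, the nonzero elements of ℤ_{47} form a cyclic group of order 46.
As gcd(45, 46) = 1, raising to the 45th power is a bijection on this group: if a^45 ≡ b^45 then (ab^{−1})^45 = 1, and the only element of order dividing gcd(45, 46) = 1 is 1, so a = b.
With f(0) = 0 this makes f injective on all of ℤ_{47}, hence bijective (finite equal-size domain and codomain). In particular f is surjective.
Since f is surjective, we find the preimage of 9. The inverse of x ↦ x^45 on (ℤ_{47})^× is x ↦ x^45, because 45·45 = 2025 = 44·46 + 1 ≡ 1 (mod 46) and x^{46} = 1 for x ≠ 0 (Fermat). So f⁻¹(9) = 9^45 mod 47.
Repeated squaring mod 47: 9^1 ≡ 9, 9^2 ≡ 9² = 81 ≡ 34, 9^4 ≡ 34² = 1156 ≡ 28, 9^8 ≡ 28² = 784 ≡ 32, 9^16 ≡ 32² = 1024 ≡ 37, 9^32 ≡ 37² = 1369 ≡ 6. Since 45 = 32 + 8 + 4 + 1, 9^45 ≡ 6·32·28·9: 6·32 = 192 ≡ 4, then 4·28 = 112 ≡ 18, then 18·9 = 162 ≡ 21. So 9^45 ≡ 21 (mod 47).
Hence f⁻¹(9) = 21.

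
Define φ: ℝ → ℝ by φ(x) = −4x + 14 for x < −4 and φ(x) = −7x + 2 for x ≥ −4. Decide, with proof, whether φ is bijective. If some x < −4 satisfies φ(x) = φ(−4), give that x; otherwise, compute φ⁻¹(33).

-19/4

Both pieces are strictly decreasing (slopes −4 and −7), so each is injective on its own interval.
The left piece maps (−∞, −4) onto (30, ∞); the right piece maps [−4, ∞) onto (−∞, 30].
Since 30 = 30, the images partition ℝ: φ is injective and surjective, hence bijective.
Because the two images are disjoint, no x < −4 has φ(x) = φ(−4), so we compute φ⁻¹(33): 33 lies in (30, ∞), so solve −4x + 14 = 33: x = (33 − 14)/(−4) = −19/4.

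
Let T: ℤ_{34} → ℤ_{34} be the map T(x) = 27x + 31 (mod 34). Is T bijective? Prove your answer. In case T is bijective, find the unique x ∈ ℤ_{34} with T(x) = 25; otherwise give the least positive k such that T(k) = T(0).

30

Recall that T is injective when T(a) = T(b) forces a = b.
If T(a) = T(b), then 27a ≡ 27b (mod 34). Because gcd(27, 34) = 1, we may cancel 27 to get a ≡ b (mod 34).
We now compute 27⁻¹ mod 34 explicitly. Euclid's algorithm: 34 = 1·27 + 7, 27 = 3·7 + 6, 7 = 1·6 + 1; back-substituting gives 1 = 29·27 − 23·34, so 27⁻¹ ≡ 29 (mod 34).
Then y ↦ 29(y − 31) is a two-sided inverse to T, so every y ∈ ℤ_{34} has a preimage.
Thus T is bijective.
Since T is bijective, we find T⁻¹(25): we need 27x ≡ 25 − 31 ≡ 28 (mod 34). Using 27⁻¹ = 29: x ≡ 29·28 = 812 = 23·34 + 30, so x = 30.
Check: T(30) = 27·30 + 31 = 841 = 24·34 + 25 ≡ 25 (mod 34).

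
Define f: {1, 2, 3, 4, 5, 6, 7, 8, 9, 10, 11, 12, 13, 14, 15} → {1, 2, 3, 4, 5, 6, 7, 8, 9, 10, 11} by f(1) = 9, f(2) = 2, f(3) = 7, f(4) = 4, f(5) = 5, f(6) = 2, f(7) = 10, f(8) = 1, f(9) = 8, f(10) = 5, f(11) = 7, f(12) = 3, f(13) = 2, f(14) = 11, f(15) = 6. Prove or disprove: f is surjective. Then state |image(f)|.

11

Every element of the codomain has a preimage: 1 = f(8), 2 = f(2), 3 = f(12), 4 = f(4), 5 = f(5), 6 = f(15), 7 = f(3), 8 = f(9), 9 = f(1), 10 = f(7), 11 = f(14).
Therefore f is surjective.
The image of f is {1, 2, 3, 4, 5, 6, 7, 8, 9, 10, 11}, which has 11 elements.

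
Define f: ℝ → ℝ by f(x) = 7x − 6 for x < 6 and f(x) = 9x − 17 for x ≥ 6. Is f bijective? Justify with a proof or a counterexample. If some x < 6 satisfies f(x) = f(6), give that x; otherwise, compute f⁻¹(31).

37/7

Both pieces are strictly increasing (slopes 7 and 9), so each is injective on its own interval.
The left piece maps (−∞, 6) onto (−∞, 36); the right piece maps [6, ∞) onto [37, ∞).
The images leave a gap (36 has no preimage), so f is not surjective, hence not bijective.
Because the two images are disjoint, no x < 6 has f(x) = f(6), so we compute f⁻¹(31): 31 lies in (−∞, 36), so solve 7x − 6 = 31: x = (31 + 6)/7 = 37/7.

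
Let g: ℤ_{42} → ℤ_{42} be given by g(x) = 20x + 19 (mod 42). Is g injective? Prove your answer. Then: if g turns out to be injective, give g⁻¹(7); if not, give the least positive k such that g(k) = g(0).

21

Recall that g is injective when g(s) = g(t) forces s = t.
We have gcd(20, 42) = 2 > 1. Taking s = 0 and t = 21: g(0) = 19 and g(21) = 20·21 + 19 = 439 ≡ 19 (mod 42).
So g(0) = g(21) while 0 ≠ 21, therefore g is not injective.
Since g is not injective, we find the least positive k with g(k) = g(0): this means 20k ≡ 0 (mod 42), i.e. 42 ∣ 20k. Since gcd(20, 42) = 2, dividing through by 2 this holds exactly when 21 ∣ 10k, and as gcd(10, 21) = 1, exactly when 21 ∣ k.
The smallest positive such k is 21.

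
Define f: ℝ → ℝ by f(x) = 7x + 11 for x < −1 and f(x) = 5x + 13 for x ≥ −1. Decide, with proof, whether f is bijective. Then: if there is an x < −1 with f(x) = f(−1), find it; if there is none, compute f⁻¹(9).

-4/5

Both pieces are strictly increasing (slopes 7 and 5), so each is injective on its own interval.
The left piece maps (−∞, −1) onto (−∞, 4); the right piece maps [−1, ∞) onto [8, ∞).
The images leave a gap (4 has no preimage), so f is not surjective, hence not bijective.
Because the two images are disjoint, no x < −1 has f(x) = f(−1), so we compute f⁻¹(9): 9 lies in [8, ∞), so solve 5x + 13 = 9: x = (9 − 13)/5 = −4/5.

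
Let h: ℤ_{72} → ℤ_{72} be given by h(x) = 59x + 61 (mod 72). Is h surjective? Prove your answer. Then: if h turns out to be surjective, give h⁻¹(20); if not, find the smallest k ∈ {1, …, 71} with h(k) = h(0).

Since gcd(59, 72) = 1, 59 is invertible modulo 72. Euclid's algorithm: 72 = 1·59 + 13, 59 = 4·13 + 7, 13 = 1·7 + 6, 7 = 1·6 + 1; back-substituting gives 1 = 11·59 − 9·72, so 59⁻¹ ≡ 11 (mod 72).
For any y ∈ ℤ_{72}, x = 11(y − 61) mod 72 satisfies h(x) = 59·11(y − 61) + 61 ≡ y (since 59·11 ≡ 1 mod 72). So every y has a preimage.
Therefore h is surjective.
Since h is surjective, we compute h⁻¹(20): solve 59x + 61 ≡ 20 (mod 72), i.e. 59x ≡ 31 (mod 72).
Multiplying by 59⁻¹ = 11 gives x ≡ 11·31 = 341 = 4·72 + 53 ≡ 53 (mod 72).
Check: h(53) = 59·53 + 61 = 3188 = 44·72 + 20 ≡ 20 (mod 72).

53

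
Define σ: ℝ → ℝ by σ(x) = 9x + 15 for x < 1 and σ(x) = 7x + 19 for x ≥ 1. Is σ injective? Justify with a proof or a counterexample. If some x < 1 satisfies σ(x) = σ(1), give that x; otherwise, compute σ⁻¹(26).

Both pieces are strictly increasing (slopes 9 and 7), so each is injective on its own interval.
The left piece maps (−∞, 1) onto (−∞, 24); the right piece maps [1, ∞) onto [26, ∞).
These images are disjoint, so no value is attained by both pieces. So σ is injective.
Because the two images are disjoint, no x < 1 has σ(x) = σ(1), so we compute σ⁻¹(26): 26 lies in [26, ∞), so solve 7x + 19 = 26: x = (26 − 19)/7 = 1.

1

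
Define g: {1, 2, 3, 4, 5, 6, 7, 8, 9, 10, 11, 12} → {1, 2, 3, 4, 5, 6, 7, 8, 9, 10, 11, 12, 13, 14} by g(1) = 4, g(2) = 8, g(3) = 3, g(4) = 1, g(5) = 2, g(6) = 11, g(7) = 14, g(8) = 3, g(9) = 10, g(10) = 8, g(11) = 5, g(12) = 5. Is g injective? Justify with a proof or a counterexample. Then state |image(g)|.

9

g(3) = 3 = g(8) with 3 ≠ 8, so g is not injective.
The image of g is {1, 2, 3, 4, 5, 8, 10, 11, 14}, which has 9 elements.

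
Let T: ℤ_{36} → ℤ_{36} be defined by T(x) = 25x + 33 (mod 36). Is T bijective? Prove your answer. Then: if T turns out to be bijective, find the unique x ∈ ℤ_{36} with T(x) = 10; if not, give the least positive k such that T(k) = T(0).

25

If T(a) = T(b), then 25a ≡ 25b (mod 36). Because gcd(25, 36) = 1, we may cancel 25 to get a ≡ b (mod 36).
We now compute 25⁻¹ mod 36 explicitly. Euclid's algorithm: 36 = 1·25 + 11, 25 = 2·11 + 3, 11 = 3·3 + 2, 3 = 1·2 + 1; back-substituting gives 1 = 13·25 − 9·36, so 25⁻¹ ≡ 13 (mod 36).
For any y ∈ ℤ_{36}, x = 13(y − 33) mod 36 satisfies T(x) = 25·13(y − 33) + 33 ≡ y (since 25·13 ≡ 1 mod 36). So every y has a preimage.
Thus T is bijective.
Since T is bijective, we find T⁻¹(10): we need 25x ≡ 10 − 33 ≡ 13 (mod 36). Using 25⁻¹ = 13: x ≡ 13·13 = 169 = 4·36 + 25, so x = 25.
Check: T(25) = 25·25 + 33 = 658 = 18·36 + 10 ≡ 10 (mod 36).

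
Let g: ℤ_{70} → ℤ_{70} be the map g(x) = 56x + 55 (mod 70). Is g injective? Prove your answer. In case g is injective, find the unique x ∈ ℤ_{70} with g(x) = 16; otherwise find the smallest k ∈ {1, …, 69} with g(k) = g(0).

5

Recall: injectivity means: for all u, v in the domain, g(u) = g(v) implies u = v.
We have gcd(56, 70) = 14 > 1. Taking u = 0 and v = 5: g(0) = 55 and g(5) = 56·5 + 55 = 335 ≡ 55 (mod 70).
So g(0) = g(5) while 0 ≠ 5, therefore g is not injective.
Since g is not injective, we find the least positive k with g(k) = g(0): this means 56k ≡ 0 (mod 70), i.e. 70 ∣ 56k. Since gcd(56, 70) = 14, dividing through by 14 this holds exactly when 5 ∣ 4k, and as gcd(4, 5) = 1, exactly when 5 ∣ k.
The smallest positive such k is 5.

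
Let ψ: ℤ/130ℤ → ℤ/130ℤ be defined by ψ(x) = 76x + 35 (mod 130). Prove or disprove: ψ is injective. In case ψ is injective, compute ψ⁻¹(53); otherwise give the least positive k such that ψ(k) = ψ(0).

65

We have gcd(76, 130) = 2 > 1. Taking a = 0 and b = 65: ψ(0) = 35 and ψ(65) = 76·65 + 35 = 4975 ≡ 35 (mod 130).
So ψ(0) = ψ(65) while 0 ≠ 65, so ψ is not injective.
Since ψ is not injective, we find the least positive k with ψ(k) = ψ(0): this means 76k ≡ 0 (mod 130), i.e. 130 ∣ 76k. Since gcd(76, 130) = 2, dividing through by 2 this holds exactly when 65 ∣ 38k, and as gcd(38, 65) = 1, exactly when 65 ∣ k.
The smallest positive such k is 65.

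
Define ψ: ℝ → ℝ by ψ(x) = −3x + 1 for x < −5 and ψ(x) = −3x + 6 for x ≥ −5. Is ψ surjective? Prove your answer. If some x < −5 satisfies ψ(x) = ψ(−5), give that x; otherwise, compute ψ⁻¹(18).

-20/3

Both pieces are strictly decreasing (slopes −3 and −3), so each is injective on its own interval.
The left piece maps (−∞, −5) onto (16, ∞); the right piece maps [−5, ∞) onto (−∞, 21].
The union (16, ∞) ∪ (−∞, 21] covers ℝ, so ψ is surjective.
For the follow-up: the images overlap, so an x < −5 with ψ(x) = ψ(−5) exists. ψ(−5) = 21; solving −3x + 1 = 21 for x < −5 gives x = (21 − 1)/(−3) = −20/3.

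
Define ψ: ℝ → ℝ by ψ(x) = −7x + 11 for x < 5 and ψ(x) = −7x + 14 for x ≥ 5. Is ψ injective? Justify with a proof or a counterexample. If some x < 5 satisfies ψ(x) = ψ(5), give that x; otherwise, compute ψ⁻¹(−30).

32/7

Both pieces are strictly decreasing (slopes −7 and −7), so each is injective on its own interval.
The left piece maps (−∞, 5) onto (−24, ∞); the right piece maps [5, ∞) onto (−∞, −21].
These images overlap. In particular ψ(5) = −21 (right piece), and solving −7x + 11 = −21 on the left piece gives x = 32/7 < 5.
So ψ(32/7) = ψ(5) with 32/7 ≠ 5, and ψ is not injective. This x = 32/7 is the requested value below 5.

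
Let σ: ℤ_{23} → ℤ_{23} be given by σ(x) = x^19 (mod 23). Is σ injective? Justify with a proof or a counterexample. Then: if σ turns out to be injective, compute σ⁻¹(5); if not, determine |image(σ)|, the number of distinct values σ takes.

Since 23 is prime, the nonzero elements of ℤ_{23} form a cyclic group of order 22.
As gcd(19, 22) = 1, raising to the 19th power is a bijection on this group: if u^19 ≡ v^19 then (uv^{−1})^19 = 1, and the only element of order dividing gcd(19, 22) = 1 is 1, so u = v.
With σ(0) = 0 this makes σ injective on all of ℤ_{23}, hence bijective (finite equal-size domain and codomain). In particular σ is injective.
Since σ is injective, we find the preimage of 5. The inverse of x ↦ x^19 on (ℤ_{23})^× is x ↦ x^7, because 19·7 = 133 = 6·22 + 1 ≡ 1 (mod 22) and x^{22} = 1 for x ≠ 0 (Fermat). So σ⁻¹(5) = 5^7 mod 23.
Repeated squaring mod 23: 5^1 ≡ 5, 5^2 ≡ 5² = 25 ≡ 2, 5^4 ≡ 2² = 4. Since 7 = 4 + 2 + 1, 5^7 ≡ 4·2·5: 4·2 = 8, then 8·5 = 40 ≡ 17. So 5^7 ≡ 17 (mod 23).
Hence σ⁻¹(5) = 17.

17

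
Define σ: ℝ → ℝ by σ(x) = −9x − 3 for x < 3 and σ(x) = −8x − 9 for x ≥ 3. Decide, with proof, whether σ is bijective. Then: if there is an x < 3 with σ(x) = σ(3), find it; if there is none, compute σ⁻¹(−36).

27/8

Both pieces are strictly decreasing (slopes −9 and −8), so each is injective on its own interval.
The left piece maps (−∞, 3) onto (−30, ∞); the right piece maps [3, ∞) onto (−∞, −33].
The images leave a gap (−30 has no preimage), so σ is not surjective, hence not bijective.
Because the two images are disjoint, no x < 3 has σ(x) = σ(3), so we compute σ⁻¹(−36): −36 lies in (−∞, −33], so solve −8x − 9 = −36: x = (−36 + 9)/(−8) = 27/8.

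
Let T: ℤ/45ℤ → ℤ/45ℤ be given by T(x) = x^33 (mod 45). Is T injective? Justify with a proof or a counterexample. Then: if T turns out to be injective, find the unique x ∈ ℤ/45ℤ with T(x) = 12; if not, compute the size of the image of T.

T(0) = 0^33 = 0.
T(15): Repeated squaring mod 45: 15^1 ≡ 15, 15^2 ≡ 15² = 225 ≡ 0, 15^4 ≡ 0² = 0, 15^8 ≡ 0² = 0, 15^16 ≡ 0² = 0, 15^32 ≡ 0² = 0. Since 33 = 32 + 1, 15^33 ≡ 0·15: 0·15 = 0. So 15^33 ≡ 0 (mod 45).
So T(0) = T(15) = 0 while 0 ≠ 15, hence T is not injective.
Since T is not injective, we determine |image(T)|. Computing x^33 mod 45 for each x (by repeated squaring, reducing mod 45 at every step), the values T(0), T(1), …, T(44) are: 0, 1, 17, 18, 19, 35, 36, 37, 8, 9, 10, 26, 27, 28, 44, 0, 1, 17, 18, 19, 35, 36, 37, 8, 9, 10, 26, 27, 28, 44, 0, 1, 17, 18, 19, 35, 36, 37, 8, 9, 10, 26, 27, 28, 44.
The distinct values are {0, 1, 8, 9, 10, 17, 18, 19, 26, 27, 28, 35, 36, 37, 44}; there are 15 of them.

15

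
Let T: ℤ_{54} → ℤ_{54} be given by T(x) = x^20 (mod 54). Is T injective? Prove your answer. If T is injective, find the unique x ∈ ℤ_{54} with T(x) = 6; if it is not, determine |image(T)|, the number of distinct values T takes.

20

T(0) = 0^20 = 0.
T(6): Repeated squaring mod 54: 6^1 ≡ 6, 6^2 ≡ 6² = 36, 6^4 ≡ 36² = 1296 ≡ 0, 6^8 ≡ 0² = 0, 6^16 ≡ 0² = 0. Since 20 = 16 + 4, 6^20 ≡ 0·0: 0·0 = 0. So 6^20 ≡ 0 (mod 54).
So T(0) = T(6) = 0 while 0 ≠ 6, hence T is not injective.
Since T is not injective, we determine |image(T)|. Computing x^20 mod 54 for each x (by repeated squaring, reducing mod 54 at every step), the values T(0), T(1), …, T(53) are: 0, 1, 4, 27, 16, 25, 0, 49, 10, 27, 46, 13, 0, 7, 34, 27, 40, 19, 0, 37, 22, 27, 52, 43, 0, 31, 28, 27, 28, 31, 0, 43, 52, 27, 22, 37, 0, 19, 40, 27, 34, 7, 0, 13, 46, 27, 10, 49, 0, 25, 16, 27, 4, 1.
The distinct values are {0, 1, 4, 7, 10, 13, 16, 19, 22, 25, 27, 28, 31, 34, 37, 40, 43, 46, 49, 52}; there are 20 of them.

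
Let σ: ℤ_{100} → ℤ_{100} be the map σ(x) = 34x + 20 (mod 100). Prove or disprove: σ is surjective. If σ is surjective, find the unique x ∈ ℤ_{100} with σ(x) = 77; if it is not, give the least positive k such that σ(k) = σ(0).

Recall: σ is surjective if every y in the codomain equals σ(x) for some x in the domain.
Since gcd(34, 100) = 2, we have 34x ≡ 0 (mod 2) for all x, so σ(x) ≡ 0 (mod 2).
But 1 ≢ 0 (mod 2), so 1 ∈ ℤ_{100} has no preimage. Hence σ is not surjective.
Since σ is not surjective, we find the least positive k with σ(k) = σ(0): this means 34k ≡ 0 (mod 100), i.e. 100 ∣ 34k. Since gcd(34, 100) = 2, dividing through by 2 this holds exactly when 50 ∣ 17k, and as gcd(17, 50) = 1, exactly when 50 ∣ k.
The smallest positive such k is 50.

50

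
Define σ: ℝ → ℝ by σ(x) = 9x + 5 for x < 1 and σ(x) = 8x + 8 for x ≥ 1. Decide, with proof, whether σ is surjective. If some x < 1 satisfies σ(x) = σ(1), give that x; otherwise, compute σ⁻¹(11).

2/3

Both pieces are strictly increasing (slopes 9 and 8), so each is injective on its own interval.
The left piece maps (−∞, 1) onto (−∞, 14); the right piece maps [1, ∞) onto [16, ∞).
The union (−∞, 14) ∪ [16, ∞) omits the interval between 14 and 16; in particular 14 has no preimage. So σ is not surjective.
Because the two images are disjoint, no x < 1 has σ(x) = σ(1), so we compute σ⁻¹(11): 11 lies in (−∞, 14), so solve 9x + 5 = 11: x = (11 − 5)/9 = 2/3.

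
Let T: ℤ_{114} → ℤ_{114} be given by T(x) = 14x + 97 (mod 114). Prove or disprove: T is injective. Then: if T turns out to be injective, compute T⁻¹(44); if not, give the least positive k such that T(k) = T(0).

Recall that injectivity means: for all s, t in the domain, T(s) = T(t) implies s = t.
We have gcd(14, 114) = 2 > 1. Taking s = 0 and t = 57: T(0) = 97 and T(57) = 14·57 + 97 = 895 ≡ 97 (mod 114).
So T(0) = T(57) while 0 ≠ 57, so T is not injective.
Since T is not injective, we find the least positive k with T(k) = T(0): this means 14k ≡ 0 (mod 114), i.e. 114 ∣ 14k. Since gcd(14, 114) = 2, dividing through by 2 this holds exactly when 57 ∣ 7k, and as gcd(7, 57) = 1, exactly when 57 ∣ k.
The smallest positive such k is 57.

57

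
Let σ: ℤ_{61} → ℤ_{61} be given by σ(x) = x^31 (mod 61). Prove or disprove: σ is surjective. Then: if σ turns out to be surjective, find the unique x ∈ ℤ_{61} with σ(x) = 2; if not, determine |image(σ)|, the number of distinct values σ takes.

Since 61 is prime, the nonzero elements of ℤ_{61} form a cyclic group of order 60.
As gcd(31, 60) = 1, raising to the 31st power is a bijection on this group: if a^31 ≡ b^31 then (ab^{−1})^31 = 1, and the only element of order dividing gcd(31, 60) = 1 is 1, so a = b.
With σ(0) = 0 this makes σ injective on all of ℤ_{61}, hence bijective (finite equal-size domain and codomain). In particular σ is surjective.
Since σ is surjective, we find the preimage of 2. The inverse of x ↦ x^31 on (ℤ_{61})^× is x ↦ x^31, because 31·31 = 961 = 16·60 + 1 ≡ 1 (mod 60) and x^{60} = 1 for x ≠ 0 (Fermat). So σ⁻¹(2) = 2^31 mod 61.
Repeated squaring mod 61: 2^1 ≡ 2, 2^2 ≡ 2² = 4, 2^4 ≡ 4² = 16, 2^8 ≡ 16² = 256 ≡ 12, 2^16 ≡ 12² = 144 ≡ 22. Since 31 = 16 + 8 + 4 + 2 + 1, 2^31 ≡ 22·12·16·4·2: 22·12 = 264 ≡ 20, then 20·16 = 320 ≡ 15, then 15·4 = 60, then 60·2 = 120 ≡ 59. So 2^31 ≡ 59 (mod 61).
Hence σ⁻¹(2) = 59.

59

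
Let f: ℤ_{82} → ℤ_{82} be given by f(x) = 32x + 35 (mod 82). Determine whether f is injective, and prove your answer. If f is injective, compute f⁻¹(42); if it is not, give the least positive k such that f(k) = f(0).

By definition, f is injective if f(s) = f(t) implies s = t.
We have gcd(32, 82) = 2 > 1. Taking s = 0 and t = 41: f(0) = 35 and f(41) = 32·41 + 35 = 1347 ≡ 35 (mod 82).
So f(0) = f(41) while 0 ≠ 41, therefore f is not injective.
Since f is not injective, we find the least positive k with f(k) = f(0): this means 32k ≡ 0 (mod 82), i.e. 82 ∣ 32k. Since gcd(32, 82) = 2, dividing through by 2 this holds exactly when 41 ∣ 16k, and as gcd(16, 41) = 1, exactly when 41 ∣ k.
The smallest positive such k is 41.

41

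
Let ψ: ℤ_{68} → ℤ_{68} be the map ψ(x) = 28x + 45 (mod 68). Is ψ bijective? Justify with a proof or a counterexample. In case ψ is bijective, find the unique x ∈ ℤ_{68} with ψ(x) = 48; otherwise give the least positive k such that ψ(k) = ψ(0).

17

We have gcd(28, 68) = 4 > 1. Taking u = 0 and v = 17: ψ(0) = 45 and ψ(17) = 28·17 + 45 = 521 ≡ 45 (mod 68).
So ψ(0) = ψ(17) while 0 ≠ 17, hence ψ is not injective, hence not bijective.
Since ψ is not bijective, we find the least positive k with ψ(k) = ψ(0): this means 28k ≡ 0 (mod 68), i.e. 68 ∣ 28k. Since gcd(28, 68) = 4, dividing through by 4 this holds exactly when 17 ∣ 7k, and as gcd(7, 17) = 1, exactly when 17 ∣ k.
The smallest positive such k is 17.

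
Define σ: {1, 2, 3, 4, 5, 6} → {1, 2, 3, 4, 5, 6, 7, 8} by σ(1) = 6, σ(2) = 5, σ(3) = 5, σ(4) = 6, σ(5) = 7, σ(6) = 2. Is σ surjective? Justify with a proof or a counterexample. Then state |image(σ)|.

No element maps to 1, so σ is not surjective.
The image of σ is {2, 5, 6, 7}, which has 4 elements.

4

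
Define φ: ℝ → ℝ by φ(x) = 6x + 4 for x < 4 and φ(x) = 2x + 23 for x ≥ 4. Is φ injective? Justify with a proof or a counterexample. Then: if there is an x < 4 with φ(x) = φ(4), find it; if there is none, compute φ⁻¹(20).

Both pieces are strictly increasing (slopes 6 and 2), so each is injective on its own interval.
The left piece maps (−∞, 4) onto (−∞, 28); the right piece maps [4, ∞) onto [31, ∞).
These images are disjoint, so no value is attained by both pieces. Hence φ is injective.
Because the two images are disjoint, no x < 4 has φ(x) = φ(4), so we compute φ⁻¹(20): 20 lies in (−∞, 28), so solve 6x + 4 = 20: x = (20 − 4)/6 = 8/3.

8/3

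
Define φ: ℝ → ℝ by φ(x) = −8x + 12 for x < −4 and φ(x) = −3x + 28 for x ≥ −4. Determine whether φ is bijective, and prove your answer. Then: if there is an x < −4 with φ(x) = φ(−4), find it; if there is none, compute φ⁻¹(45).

Both pieces are strictly decreasing (slopes −8 and −3), so each is injective on its own interval.
The left piece maps (−∞, −4) onto (44, ∞); the right piece maps [−4, ∞) onto (−∞, 40].
The images leave a gap (44 has no preimage), so φ is not surjective, hence not bijective.
Because the two images are disjoint, no x < −4 has φ(x) = φ(−4), so we compute φ⁻¹(45): 45 lies in (44, ∞), so solve −8x + 12 = 45: x = (45 − 12)/(−8) = −33/8.

-33/8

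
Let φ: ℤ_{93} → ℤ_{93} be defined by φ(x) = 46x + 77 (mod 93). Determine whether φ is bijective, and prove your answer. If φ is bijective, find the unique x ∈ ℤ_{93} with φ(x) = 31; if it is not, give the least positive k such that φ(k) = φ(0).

92

By definition, φ is injective when φ(a) = φ(b) forces a = b.
Suppose φ(a) = φ(b) in ℤ_{93}. Then 46a + 77 ≡ 46b + 77 (mod 93), thus 46(a − b) ≡ 0 (mod 93).
Since gcd(46, 93) = 1, 46 is invertible modulo 93, therefore a − b ≡ 0 (mod 93), i.e. a = b.
We now compute 46⁻¹ mod 93 explicitly. Euclid's algorithm: 93 = 2·46 + 1; back-substituting gives 1 = 91·46 − 45·93, so 46⁻¹ ≡ 91 (mod 93).
Then y ↦ 91(y − 77) is a two-sided inverse to φ, so every y ∈ ℤ_{93} has a preimage.
Hence φ is bijective.
Since φ is bijective, we find φ⁻¹(31): we need 46x ≡ 31 − 77 ≡ 47 (mod 93). Using 46⁻¹ = 91: x ≡ 91·47 = 4277 = 45·93 + 92, so x = 92.
Check: φ(92) = 46·92 + 77 = 4309 = 46·93 + 31 ≡ 31 (mod 93).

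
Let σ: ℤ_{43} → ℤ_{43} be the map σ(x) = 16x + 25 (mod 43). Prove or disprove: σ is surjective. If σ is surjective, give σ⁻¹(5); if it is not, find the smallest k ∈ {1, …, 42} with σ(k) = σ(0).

31

By definition, σ is surjective if every y in the codomain equals σ(x) for some x in the domain.
Since gcd(16, 43) = 1, 16 is invertible modulo 43. Euclid's algorithm: 43 = 2·16 + 11, 16 = 1·11 + 5, 11 = 2·5 + 1; back-substituting gives 1 = 35·16 − 13·43, so 16⁻¹ ≡ 35 (mod 43).
Then y ↦ 35(y − 25) is a two-sided inverse to σ, so every y ∈ ℤ_{43} has a preimage.
Thus σ is surjective.
Since σ is surjective, we compute σ⁻¹(5): solve 16x + 25 ≡ 5 (mod 43), i.e. 16x ≡ 23 (mod 43).
Multiplying by 16⁻¹ = 35 gives x ≡ 35·23 = 805 = 18·43 + 31 ≡ 31 (mod 43).
Check: σ(31) = 16·31 + 25 = 521 = 12·43 + 5 ≡ 5 (mod 43).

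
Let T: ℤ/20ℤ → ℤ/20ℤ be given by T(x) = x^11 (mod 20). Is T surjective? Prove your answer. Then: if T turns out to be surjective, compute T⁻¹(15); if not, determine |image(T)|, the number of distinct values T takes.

15

T(0) = 0^11 = 0.
T(10): Repeated squaring mod 20: 10^1 ≡ 10, 10^2 ≡ 10² = 100 ≡ 0, 10^4 ≡ 0² = 0, 10^8 ≡ 0² = 0. Since 11 = 8 + 2 + 1, 10^11 ≡ 0·0·10: 0·0 = 0, then 0·10 = 0. So 10^11 ≡ 0 (mod 20).
So T(0) = T(10) = 0 while 0 ≠ 10, so T is not injective.
A non-injective map from the 20-element set ℤ/20ℤ to itself takes at most 19 distinct values, so it cannot be surjective. So T is not surjective.
Since T is not surjective, we determine |image(T)|. Computing x^11 mod 20 for each x (by repeated squaring, reducing mod 20 at every step), the values T(0), T(1), …, T(19) are: 0, 1, 8, 7, 4, 5, 16, 3, 12, 9, 0, 11, 8, 17, 4, 15, 16, 13, 12, 19.
The distinct values are {0, 1, 3, 4, 5, 7, 8, 9, 11, 12, 13, 15, 16, 17, 19}; there are 15 of them.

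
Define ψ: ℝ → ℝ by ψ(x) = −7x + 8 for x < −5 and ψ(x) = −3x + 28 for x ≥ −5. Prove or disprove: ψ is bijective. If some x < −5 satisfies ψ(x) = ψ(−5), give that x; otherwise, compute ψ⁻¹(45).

Both pieces are strictly decreasing (slopes −7 and −3), so each is injective on its own interval.
The left piece maps (−∞, −5) onto (43, ∞); the right piece maps [−5, ∞) onto (−∞, 43].
Since 43 = 43, the images partition ℝ: ψ is injective and surjective, hence bijective.
Because the two images are disjoint, no x < −5 has ψ(x) = ψ(−5), so we compute ψ⁻¹(45): 45 lies in (43, ∞), so solve −7x + 8 = 45: x = (45 − 8)/(−7) = −37/7.

-37/7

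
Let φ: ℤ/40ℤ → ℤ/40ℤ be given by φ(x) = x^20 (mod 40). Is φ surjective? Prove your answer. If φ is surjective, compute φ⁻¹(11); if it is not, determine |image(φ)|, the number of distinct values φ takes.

4

φ(1) = 1^20 = 1.
φ(3): Repeated squaring mod 40: 3^1 ≡ 3, 3^2 ≡ 3² = 9, 3^4 ≡ 9² = 81 ≡ 1, 3^8 ≡ 1² = 1, 3^16 ≡ 1² = 1. Since 20 = 16 + 4, 3^20 ≡ 1·1: 1·1 = 1. So 3^20 ≡ 1 (mod 40).
So φ(1) = φ(3) = 1 while 1 ≠ 3, thus φ is not injective.
A non-injective map from the 40-element set ℤ/40ℤ to itself takes at most 39 distinct values, so it cannot be surjective. Thus φ is not surjective.
Since φ is not surjective, we determine |image(φ)|. Computing x^20 mod 40 for each x (by repeated squaring, reducing mod 40 at every step), the values φ(0), φ(1), …, φ(39) are: 0, 1, 16, 1, 16, 25, 16, 1, 16, 1, 0, 1, 16, 1, 16, 25, 16, 1, 16, 1, 0, 1, 16, 1, 16, 25, 16, 1, 16, 1, 0, 1, 16, 1, 16, 25, 16, 1, 16, 1.
The distinct values are {0, 1, 16, 25}; there are 4 of them.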